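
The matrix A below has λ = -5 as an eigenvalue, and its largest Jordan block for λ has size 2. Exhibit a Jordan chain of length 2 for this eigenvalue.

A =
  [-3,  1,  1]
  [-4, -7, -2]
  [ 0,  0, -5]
A Jordan chain for λ = -5 of length 2:
v_1 = (2, -4, 0)ᵀ
v_2 = (1, 0, 0)ᵀ

Let N = A − (-5)·I. We want v_2 with N^2 v_2 = 0 but N^1 v_2 ≠ 0; then v_{j-1} := N · v_j for j = 2, …, 2.

Pick v_2 = (1, 0, 0)ᵀ.
Then v_1 = N · v_2 = (2, -4, 0)ᵀ.

Sanity check: (A − (-5)·I) v_1 = (0, 0, 0)ᵀ = 0. ✓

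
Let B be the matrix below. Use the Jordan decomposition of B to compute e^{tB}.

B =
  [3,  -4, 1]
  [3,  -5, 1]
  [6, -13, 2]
e^{tB} =
  [3*t^2/2 + 3*t + 1, -5*t^2/2 - 4*t, t^2/2 + t]
  [3*t, 1 - 5*t, t]
  [-9*t^2/2 + 6*t, 15*t^2/2 - 13*t, -3*t^2/2 + 2*t + 1]

Strategy: write B = P · J · P⁻¹ where J is a Jordan canonical form, so e^{tB} = P · e^{tJ} · P⁻¹, and e^{tJ} can be computed block-by-block.

B has Jordan form
J =
  [0, 1, 0]
  [0, 0, 1]
  [0, 0, 0]
(up to reordering of blocks).

Per-block formulas:
  For a 3×3 Jordan block J_3(0): exp(t · J_3(0)) = e^(0t)·(I + t·N + (t^2/2)·N^2), where N is the 3×3 nilpotent shift.

After assembling e^{tJ} and conjugating by P, we get:

e^{tB} =
  [3*t^2/2 + 3*t + 1, -5*t^2/2 - 4*t, t^2/2 + t]
  [3*t, 1 - 5*t, t]
  [-9*t^2/2 + 6*t, 15*t^2/2 - 13*t, -3*t^2/2 + 2*t + 1]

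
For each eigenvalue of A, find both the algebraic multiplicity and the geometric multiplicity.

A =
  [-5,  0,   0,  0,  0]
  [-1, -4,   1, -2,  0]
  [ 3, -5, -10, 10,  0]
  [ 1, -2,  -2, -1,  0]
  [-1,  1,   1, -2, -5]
λ = -5: alg = 5, geom = 3

Step 1 — factor the characteristic polynomial to read off the algebraic multiplicities:
  χ_A(x) = (x + 5)^5

Step 2 — compute geometric multiplicities via the rank-nullity identity g(λ) = n − rank(A − λI):
  rank(A − (-5)·I) = 2, so dim ker(A − (-5)·I) = n − 2 = 3

Summary:
  λ = -5: algebraic multiplicity = 5, geometric multiplicity = 3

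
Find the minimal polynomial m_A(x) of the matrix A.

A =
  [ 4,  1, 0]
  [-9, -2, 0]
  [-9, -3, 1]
x^2 - 2*x + 1

The characteristic polynomial is χ_A(x) = (x - 1)^3, so the eigenvalues are known. The minimal polynomial is
  m_A(x) = Π_λ (x − λ)^{k_λ}
where k_λ is the size of the *largest* Jordan block for λ (equivalently, the smallest k with (A − λI)^k v = 0 for every generalised eigenvector v of λ).

  λ = 1: largest Jordan block has size 2, contributing (x − 1)^2

So m_A(x) = (x - 1)^2 = x^2 - 2*x + 1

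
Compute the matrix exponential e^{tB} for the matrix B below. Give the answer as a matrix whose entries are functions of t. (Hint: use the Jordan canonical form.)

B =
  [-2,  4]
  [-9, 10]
e^{tB} =
  [-6*t*exp(4*t) + exp(4*t), 4*t*exp(4*t)]
  [-9*t*exp(4*t), 6*t*exp(4*t) + exp(4*t)]

Strategy: write B = P · J · P⁻¹ where J is a Jordan canonical form, so e^{tB} = P · e^{tJ} · P⁻¹, and e^{tJ} can be computed block-by-block.

B has Jordan form
J =
  [4, 1]
  [0, 4]
(up to reordering of blocks).

Per-block formulas:
  For a 2×2 Jordan block J_2(4): exp(t · J_2(4)) = e^(4t)·(I + t·N), where N is the 2×2 nilpotent shift.

After assembling e^{tJ} and conjugating by P, we get:

e^{tB} =
  [-6*t*exp(4*t) + exp(4*t), 4*t*exp(4*t)]
  [-9*t*exp(4*t), 6*t*exp(4*t) + exp(4*t)]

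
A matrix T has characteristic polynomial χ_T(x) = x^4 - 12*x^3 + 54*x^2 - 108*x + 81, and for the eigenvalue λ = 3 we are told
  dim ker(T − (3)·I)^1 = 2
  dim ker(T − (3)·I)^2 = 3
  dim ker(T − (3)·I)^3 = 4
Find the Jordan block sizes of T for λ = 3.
Block sizes for λ = 3: [3, 1]

From the dimensions of kernels of powers, the number of Jordan blocks of size at least j is d_j − d_{j−1} where d_j = dim ker(N^j) (with d_0 = 0). Computing the differences gives [2, 1, 1].
The number of blocks of size exactly k is (#blocks of size ≥ k) − (#blocks of size ≥ k + 1), so the partition is: 1 block(s) of size 1, 1 block(s) of size 3.
In nonincreasing order the block sizes are [3, 1].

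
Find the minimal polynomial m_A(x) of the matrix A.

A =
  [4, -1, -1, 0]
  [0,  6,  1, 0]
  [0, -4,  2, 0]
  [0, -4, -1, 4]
x^3 - 12*x^2 + 48*x - 64

The characteristic polynomial is χ_A(x) = (x - 4)^4, so the eigenvalues are known. The minimal polynomial is
  m_A(x) = Π_λ (x − λ)^{k_λ}
where k_λ is the size of the *largest* Jordan block for λ (equivalently, the smallest k with (A − λI)^k v = 0 for every generalised eigenvector v of λ).

  λ = 4: largest Jordan block has size 3, contributing (x − 4)^3

So m_A(x) = (x - 4)^3 = x^3 - 12*x^2 + 48*x - 64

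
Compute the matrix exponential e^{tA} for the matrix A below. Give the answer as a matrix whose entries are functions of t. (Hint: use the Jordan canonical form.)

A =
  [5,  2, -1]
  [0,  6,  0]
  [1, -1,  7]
e^{tA} =
  [-t*exp(6*t) + exp(6*t), -t^2*exp(6*t)/2 + 2*t*exp(6*t), -t*exp(6*t)]
  [0, exp(6*t), 0]
  [t*exp(6*t), t^2*exp(6*t)/2 - t*exp(6*t), t*exp(6*t) + exp(6*t)]

Strategy: write A = P · J · P⁻¹ where J is a Jordan canonical form, so e^{tA} = P · e^{tJ} · P⁻¹, and e^{tJ} can be computed block-by-block.

A has Jordan form
J =
  [6, 1, 0]
  [0, 6, 1]
  [0, 0, 6]
(up to reordering of blocks).

Per-block formulas:
  For a 3×3 Jordan block J_3(6): exp(t · J_3(6)) = e^(6t)·(I + t·N + (t^2/2)·N^2), where N is the 3×3 nilpotent shift.

After assembling e^{tJ} and conjugating by P, we get:

e^{tA} =
  [-t*exp(6*t) + exp(6*t), -t^2*exp(6*t)/2 + 2*t*exp(6*t), -t*exp(6*t)]
  [0, exp(6*t), 0]
  [t*exp(6*t), t^2*exp(6*t)/2 - t*exp(6*t), t*exp(6*t) + exp(6*t)]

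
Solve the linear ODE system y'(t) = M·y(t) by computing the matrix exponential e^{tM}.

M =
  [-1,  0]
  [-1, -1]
e^{tM} =
  [exp(-t), 0]
  [-t*exp(-t), exp(-t)]

Strategy: write M = P · J · P⁻¹ where J is a Jordan canonical form, so e^{tM} = P · e^{tJ} · P⁻¹, and e^{tJ} can be computed block-by-block.

M has Jordan form
J =
  [-1,  1]
  [ 0, -1]
(up to reordering of blocks).

Per-block formulas:
  For a 2×2 Jordan block J_2(-1): exp(t · J_2(-1)) = e^(-1t)·(I + t·N), where N is the 2×2 nilpotent shift.

After assembling e^{tJ} and conjugating by P, we get:

e^{tM} =
  [exp(-t), 0]
  [-t*exp(-t), exp(-t)]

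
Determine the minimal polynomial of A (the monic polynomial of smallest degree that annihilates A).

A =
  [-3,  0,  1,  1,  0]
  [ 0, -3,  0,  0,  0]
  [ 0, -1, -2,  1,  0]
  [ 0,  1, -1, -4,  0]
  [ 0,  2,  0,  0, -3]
x^2 + 6*x + 9

The characteristic polynomial is χ_A(x) = (x + 3)^5, so the eigenvalues are known. The minimal polynomial is
  m_A(x) = Π_λ (x − λ)^{k_λ}
where k_λ is the size of the *largest* Jordan block for λ (equivalently, the smallest k with (A − λI)^k v = 0 for every generalised eigenvector v of λ).

  λ = -3: largest Jordan block has size 2, contributing (x + 3)^2

So m_A(x) = (x + 3)^2 = x^2 + 6*x + 9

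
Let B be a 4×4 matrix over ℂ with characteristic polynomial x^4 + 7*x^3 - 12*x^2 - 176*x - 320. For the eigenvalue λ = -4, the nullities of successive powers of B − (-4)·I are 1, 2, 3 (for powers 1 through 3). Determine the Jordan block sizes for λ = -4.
Block sizes for λ = -4: [3]

From the dimensions of kernels of powers, the number of Jordan blocks of size at least j is d_j − d_{j−1} where d_j = dim ker(N^j) (with d_0 = 0). Computing the differences gives [1, 1, 1].
The number of blocks of size exactly k is (#blocks of size ≥ k) − (#blocks of size ≥ k + 1), so the partition is: 1 block(s) of size 3.
In nonincreasing order the block sizes are [3].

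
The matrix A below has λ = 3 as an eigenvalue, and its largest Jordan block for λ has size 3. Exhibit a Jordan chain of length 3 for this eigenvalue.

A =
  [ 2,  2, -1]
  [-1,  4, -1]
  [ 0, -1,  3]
A Jordan chain for λ = 3 of length 3:
v_1 = (-1, 0, 1)ᵀ
v_2 = (-1, -1, 0)ᵀ
v_3 = (1, 0, 0)ᵀ

Let N = A − (3)·I. We want v_3 with N^3 v_3 = 0 but N^2 v_3 ≠ 0; then v_{j-1} := N · v_j for j = 3, …, 2.

Pick v_3 = (1, 0, 0)ᵀ.
Then v_2 = N · v_3 = (-1, -1, 0)ᵀ.
Then v_1 = N · v_2 = (-1, 0, 1)ᵀ.

Sanity check: (A − (3)·I) v_1 = (0, 0, 0)ᵀ = 0. ✓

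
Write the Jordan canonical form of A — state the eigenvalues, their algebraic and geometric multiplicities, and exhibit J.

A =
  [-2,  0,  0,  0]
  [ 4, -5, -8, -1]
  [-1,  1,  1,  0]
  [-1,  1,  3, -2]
J_3(-2) ⊕ J_1(-2)

The characteristic polynomial is
  det(x·I − A) = x^4 + 8*x^3 + 24*x^2 + 32*x + 16 = (x + 2)^4

Eigenvalues and multiplicities (the geometric multiplicity of λ is n − rank(A − λI), which equals the number of Jordan blocks for λ):
  λ = -2: algebraic multiplicity = 4, geometric multiplicity = 2

Determining the block sizes for each eigenvalue:
  λ = -2: with am = 4 and gm = 2, the partition is not yet determined (e.g. several partitions of 4 into 2 parts exist). Let N = A − (-2)·I. Computing rank(N^1) = 2, rank(N^2) = 1, rank(N^3) = 0; the number of blocks of size ≥ j is rank(N^{j−1}) − rank(N^j), giving [2, 1, 1]. So we have 1 block(s) of size 3, 1 block(s) of size 1 → block sizes [3, 1]

Assembling the blocks gives a Jordan form
J =
  [-2,  1,  0,  0]
  [ 0, -2,  1,  0]
  [ 0,  0, -2,  0]
  [ 0,  0,  0, -2]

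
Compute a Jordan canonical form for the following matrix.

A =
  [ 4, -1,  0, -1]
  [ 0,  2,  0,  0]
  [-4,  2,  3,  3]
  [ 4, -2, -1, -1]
J_3(2) ⊕ J_1(2)

The characteristic polynomial is
  det(x·I − A) = x^4 - 8*x^3 + 24*x^2 - 32*x + 16 = (x - 2)^4

Eigenvalues and multiplicities (the geometric multiplicity of λ is n − rank(A − λI), which equals the number of Jordan blocks for λ):
  λ = 2: algebraic multiplicity = 4, geometric multiplicity = 2

Determining the block sizes for each eigenvalue:
  λ = 2: with am = 4 and gm = 2, the partition is not yet determined (e.g. several partitions of 4 into 2 parts exist). Let N = A − (2)·I. Computing rank(N^1) = 2, rank(N^2) = 1, rank(N^3) = 0; the number of blocks of size ≥ j is rank(N^{j−1}) − rank(N^j), giving [2, 1, 1]. So we have 1 block(s) of size 3, 1 block(s) of size 1 → block sizes [3, 1]

Assembling the blocks gives a Jordan form
J =
  [2, 1, 0, 0]
  [0, 2, 1, 0]
  [0, 0, 2, 0]
  [0, 0, 0, 2]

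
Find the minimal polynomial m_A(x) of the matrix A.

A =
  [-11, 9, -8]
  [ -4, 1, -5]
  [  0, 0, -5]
x^3 + 15*x^2 + 75*x + 125

The characteristic polynomial is χ_A(x) = (x + 5)^3, so the eigenvalues are known. The minimal polynomial is
  m_A(x) = Π_λ (x − λ)^{k_λ}
where k_λ is the size of the *largest* Jordan block for λ (equivalently, the smallest k with (A − λI)^k v = 0 for every generalised eigenvector v of λ).

  λ = -5: largest Jordan block has size 3, contributing (x + 5)^3

So m_A(x) = (x + 5)^3 = x^3 + 15*x^2 + 75*x + 125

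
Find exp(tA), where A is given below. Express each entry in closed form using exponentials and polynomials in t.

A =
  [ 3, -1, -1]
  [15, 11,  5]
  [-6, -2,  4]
e^{tA} =
  [-3*t*exp(6*t) + exp(6*t), -t*exp(6*t), -t*exp(6*t)]
  [15*t*exp(6*t), 5*t*exp(6*t) + exp(6*t), 5*t*exp(6*t)]
  [-6*t*exp(6*t), -2*t*exp(6*t), -2*t*exp(6*t) + exp(6*t)]

Strategy: write A = P · J · P⁻¹ where J is a Jordan canonical form, so e^{tA} = P · e^{tJ} · P⁻¹, and e^{tJ} can be computed block-by-block.

A has Jordan form
J =
  [6, 1, 0]
  [0, 6, 0]
  [0, 0, 6]
(up to reordering of blocks).

Per-block formulas:
  For a 1×1 block at λ = 6: exp(t · [6]) = [e^(6t)].
  For a 2×2 Jordan block J_2(6): exp(t · J_2(6)) = e^(6t)·(I + t·N), where N is the 2×2 nilpotent shift.

After assembling e^{tJ} and conjugating by P, we get:

e^{tA} =
  [-3*t*exp(6*t) + exp(6*t), -t*exp(6*t), -t*exp(6*t)]
  [15*t*exp(6*t), 5*t*exp(6*t) + exp(6*t), 5*t*exp(6*t)]
  [-6*t*exp(6*t), -2*t*exp(6*t), -2*t*exp(6*t) + exp(6*t)]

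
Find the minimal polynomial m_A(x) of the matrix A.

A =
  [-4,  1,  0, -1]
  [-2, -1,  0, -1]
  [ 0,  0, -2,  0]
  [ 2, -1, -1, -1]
x^3 + 6*x^2 + 12*x + 8

The characteristic polynomial is χ_A(x) = (x + 2)^4, so the eigenvalues are known. The minimal polynomial is
  m_A(x) = Π_λ (x − λ)^{k_λ}
where k_λ is the size of the *largest* Jordan block for λ (equivalently, the smallest k with (A − λI)^k v = 0 for every generalised eigenvector v of λ).

  λ = -2: largest Jordan block has size 3, contributing (x + 2)^3

So m_A(x) = (x + 2)^3 = x^3 + 6*x^2 + 12*x + 8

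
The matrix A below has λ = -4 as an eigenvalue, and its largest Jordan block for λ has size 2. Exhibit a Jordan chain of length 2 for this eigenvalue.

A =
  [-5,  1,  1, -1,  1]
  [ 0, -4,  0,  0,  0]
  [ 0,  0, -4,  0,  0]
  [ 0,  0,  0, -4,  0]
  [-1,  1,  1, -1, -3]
A Jordan chain for λ = -4 of length 2:
v_1 = (-1, 0, 0, 0, -1)ᵀ
v_2 = (1, 0, 0, 0, 0)ᵀ

Let N = A − (-4)·I. We want v_2 with N^2 v_2 = 0 but N^1 v_2 ≠ 0; then v_{j-1} := N · v_j for j = 2, …, 2.

Pick v_2 = (1, 0, 0, 0, 0)ᵀ.
Then v_1 = N · v_2 = (-1, 0, 0, 0, -1)ᵀ.

Sanity check: (A − (-4)·I) v_1 = (0, 0, 0, 0, 0)ᵀ = 0. ✓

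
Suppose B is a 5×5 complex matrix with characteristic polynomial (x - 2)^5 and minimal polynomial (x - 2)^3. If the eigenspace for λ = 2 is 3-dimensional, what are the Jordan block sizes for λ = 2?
Block sizes for λ = 2: [3, 1, 1]

Step 1 — from the characteristic polynomial, algebraic multiplicity of λ = 2 is 5. From dim ker(B − (2)·I) = 3, there are exactly 3 Jordan blocks for λ = 2.
Step 2 — from the minimal polynomial, the factor (x − 2)^3 tells us the largest block for λ = 2 has size 3.
Step 3 — with total size 5, 3 blocks, and largest block 3, the block sizes (in nonincreasing order) are [3, 1, 1].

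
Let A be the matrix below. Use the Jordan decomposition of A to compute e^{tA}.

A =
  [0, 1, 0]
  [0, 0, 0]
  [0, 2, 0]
e^{tA} =
  [1, t, 0]
  [0, 1, 0]
  [0, 2*t, 1]

Strategy: write A = P · J · P⁻¹ where J is a Jordan canonical form, so e^{tA} = P · e^{tJ} · P⁻¹, and e^{tJ} can be computed block-by-block.

A has Jordan form
J =
  [0, 1, 0]
  [0, 0, 0]
  [0, 0, 0]
(up to reordering of blocks).

Per-block formulas:
  For a 2×2 Jordan block J_2(0): exp(t · J_2(0)) = e^(0t)·(I + t·N), where N is the 2×2 nilpotent shift.
  For a 1×1 block at λ = 0: exp(t · [0]) = [e^(0t)].

After assembling e^{tJ} and conjugating by P, we get:

e^{tA} =
  [1, t, 0]
  [0, 1, 0]
  [0, 2*t, 1]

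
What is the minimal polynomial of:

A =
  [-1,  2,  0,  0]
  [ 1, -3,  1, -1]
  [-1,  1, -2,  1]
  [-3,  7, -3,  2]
x^3 + 3*x^2 + 3*x + 1

The characteristic polynomial is χ_A(x) = (x + 1)^4, so the eigenvalues are known. The minimal polynomial is
  m_A(x) = Π_λ (x − λ)^{k_λ}
where k_λ is the size of the *largest* Jordan block for λ (equivalently, the smallest k with (A − λI)^k v = 0 for every generalised eigenvector v of λ).

  λ = -1: largest Jordan block has size 3, contributing (x + 1)^3

So m_A(x) = (x + 1)^3 = x^3 + 3*x^2 + 3*x + 1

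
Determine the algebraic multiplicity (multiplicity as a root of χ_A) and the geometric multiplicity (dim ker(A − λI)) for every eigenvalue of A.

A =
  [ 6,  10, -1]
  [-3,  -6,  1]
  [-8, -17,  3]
λ = 1: alg = 3, geom = 1

Step 1 — factor the characteristic polynomial to read off the algebraic multiplicities:
  χ_A(x) = (x - 1)^3

Step 2 — compute geometric multiplicities via the rank-nullity identity g(λ) = n − rank(A − λI):
  rank(A − (1)·I) = 2, so dim ker(A − (1)·I) = n − 2 = 1

Summary:
  λ = 1: algebraic multiplicity = 3, geometric multiplicity = 1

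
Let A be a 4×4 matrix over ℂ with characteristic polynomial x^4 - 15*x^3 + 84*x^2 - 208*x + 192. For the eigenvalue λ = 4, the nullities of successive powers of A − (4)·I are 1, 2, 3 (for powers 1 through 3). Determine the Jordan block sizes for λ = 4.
Block sizes for λ = 4: [3]

From the dimensions of kernels of powers, the number of Jordan blocks of size at least j is d_j − d_{j−1} where d_j = dim ker(N^j) (with d_0 = 0). Computing the differences gives [1, 1, 1].
The number of blocks of size exactly k is (#blocks of size ≥ k) − (#blocks of size ≥ k + 1), so the partition is: 1 block(s) of size 3.
In nonincreasing order the block sizes are [3].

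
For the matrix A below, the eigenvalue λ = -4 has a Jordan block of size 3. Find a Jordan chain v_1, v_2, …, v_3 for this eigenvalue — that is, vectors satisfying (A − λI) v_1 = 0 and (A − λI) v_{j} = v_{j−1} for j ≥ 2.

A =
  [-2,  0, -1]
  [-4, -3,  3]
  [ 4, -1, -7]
A Jordan chain for λ = -4 of length 3:
v_1 = (1, -2, 2)ᵀ
v_2 = (0, 1, -1)ᵀ
v_3 = (0, 1, 0)ᵀ

Let N = A − (-4)·I. We want v_3 with N^3 v_3 = 0 but N^2 v_3 ≠ 0; then v_{j-1} := N · v_j for j = 3, …, 2.

Pick v_3 = (0, 1, 0)ᵀ.
Then v_2 = N · v_3 = (0, 1, -1)ᵀ.
Then v_1 = N · v_2 = (1, -2, 2)ᵀ.

Sanity check: (A − (-4)·I) v_1 = (0, 0, 0)ᵀ = 0. ✓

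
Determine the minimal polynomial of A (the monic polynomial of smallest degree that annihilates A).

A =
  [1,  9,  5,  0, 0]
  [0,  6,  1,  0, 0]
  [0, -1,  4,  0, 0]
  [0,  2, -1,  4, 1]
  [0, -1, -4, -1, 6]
x^3 - 11*x^2 + 35*x - 25

The characteristic polynomial is χ_A(x) = (x - 5)^4*(x - 1), so the eigenvalues are known. The minimal polynomial is
  m_A(x) = Π_λ (x − λ)^{k_λ}
where k_λ is the size of the *largest* Jordan block for λ (equivalently, the smallest k with (A − λI)^k v = 0 for every generalised eigenvector v of λ).

  λ = 1: largest Jordan block has size 1, contributing (x − 1)
  λ = 5: largest Jordan block has size 2, contributing (x − 5)^2

So m_A(x) = (x - 5)^2*(x - 1) = x^3 - 11*x^2 + 35*x - 25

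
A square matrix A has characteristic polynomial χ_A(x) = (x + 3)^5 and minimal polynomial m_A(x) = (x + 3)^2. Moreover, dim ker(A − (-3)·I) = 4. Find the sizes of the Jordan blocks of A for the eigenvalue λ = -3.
Block sizes for λ = -3: [2, 1, 1, 1]

Step 1 — from the characteristic polynomial, algebraic multiplicity of λ = -3 is 5. From dim ker(A − (-3)·I) = 4, there are exactly 4 Jordan blocks for λ = -3.
Step 2 — from the minimal polynomial, the factor (x + 3)^2 tells us the largest block for λ = -3 has size 2.
Step 3 — with total size 5, 4 blocks, and largest block 2, the block sizes (in nonincreasing order) are [2, 1, 1, 1].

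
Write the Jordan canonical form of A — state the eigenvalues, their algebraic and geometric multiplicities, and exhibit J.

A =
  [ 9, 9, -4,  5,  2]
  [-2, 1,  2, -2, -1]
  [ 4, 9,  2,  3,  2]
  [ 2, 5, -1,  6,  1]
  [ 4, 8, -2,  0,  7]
J_3(5) ⊕ J_2(5)

The characteristic polynomial is
  det(x·I − A) = x^5 - 25*x^4 + 250*x^3 - 1250*x^2 + 3125*x - 3125 = (x - 5)^5

Eigenvalues and multiplicities (the geometric multiplicity of λ is n − rank(A − λI), which equals the number of Jordan blocks for λ):
  λ = 5: algebraic multiplicity = 5, geometric multiplicity = 2

Determining the block sizes for each eigenvalue:
  λ = 5: with am = 5 and gm = 2, the partition is not yet determined (e.g. several partitions of 5 into 2 parts exist). Let N = A − (5)·I. Computing rank(N^1) = 3, rank(N^2) = 1, rank(N^3) = 0; the number of blocks of size ≥ j is rank(N^{j−1}) − rank(N^j), giving [2, 2, 1]. So we have 1 block(s) of size 3, 1 block(s) of size 2 → block sizes [3, 2]

Assembling the blocks gives a Jordan form
J =
  [5, 1, 0, 0, 0]
  [0, 5, 1, 0, 0]
  [0, 0, 5, 0, 0]
  [0, 0, 0, 5, 1]
  [0, 0, 0, 0, 5]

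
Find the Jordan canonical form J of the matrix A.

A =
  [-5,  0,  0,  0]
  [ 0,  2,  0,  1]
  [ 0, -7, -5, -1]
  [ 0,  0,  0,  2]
J_1(-5) ⊕ J_1(-5) ⊕ J_2(2)

The characteristic polynomial is
  det(x·I − A) = x^4 + 6*x^3 - 11*x^2 - 60*x + 100 = (x - 2)^2*(x + 5)^2

Eigenvalues and multiplicities (the geometric multiplicity of λ is n − rank(A − λI), which equals the number of Jordan blocks for λ):
  λ = -5: algebraic multiplicity = 2, geometric multiplicity = 2
  λ = 2: algebraic multiplicity = 2, geometric multiplicity = 1

Determining the block sizes for each eigenvalue:
  λ = -5: gm = am = 2, so every block has size 1 → block sizes [1, 1]
  λ = 2: one block (gm = 1), so the single block has size am = 2 → block sizes [2]

Assembling the blocks gives a Jordan form
J =
  [-5,  0, 0, 0]
  [ 0, -5, 0, 0]
  [ 0,  0, 2, 1]
  [ 0,  0, 0, 2]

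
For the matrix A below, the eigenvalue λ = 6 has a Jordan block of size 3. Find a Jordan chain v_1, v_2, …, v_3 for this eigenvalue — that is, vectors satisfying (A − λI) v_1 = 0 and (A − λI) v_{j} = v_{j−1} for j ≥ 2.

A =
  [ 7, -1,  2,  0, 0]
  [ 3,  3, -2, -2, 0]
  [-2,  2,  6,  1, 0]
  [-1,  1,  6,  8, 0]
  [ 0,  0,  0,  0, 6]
A Jordan chain for λ = 6 of length 3:
v_1 = (-6, 0, 3, -12, 0)ᵀ
v_2 = (1, 3, -2, -1, 0)ᵀ
v_3 = (1, 0, 0, 0, 0)ᵀ

Let N = A − (6)·I. We want v_3 with N^3 v_3 = 0 but N^2 v_3 ≠ 0; then v_{j-1} := N · v_j for j = 3, …, 2.

Pick v_3 = (1, 0, 0, 0, 0)ᵀ.
Then v_2 = N · v_3 = (1, 3, -2, -1, 0)ᵀ.
Then v_1 = N · v_2 = (-6, 0, 3, -12, 0)ᵀ.

Sanity check: (A − (6)·I) v_1 = (0, 0, 0, 0, 0)ᵀ = 0. ✓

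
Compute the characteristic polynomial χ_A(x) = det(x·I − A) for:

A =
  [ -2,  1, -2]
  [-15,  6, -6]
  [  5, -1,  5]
x^3 - 9*x^2 + 27*x - 27

Expanding det(x·I − A) (e.g. by cofactor expansion or by noting that A is similar to its Jordan form J, which has the same characteristic polynomial as A) gives
  χ_A(x) = x^3 - 9*x^2 + 27*x - 27
which factors as (x - 3)^3. The eigenvalues (with algebraic multiplicities) are λ = 3 with multiplicity 3.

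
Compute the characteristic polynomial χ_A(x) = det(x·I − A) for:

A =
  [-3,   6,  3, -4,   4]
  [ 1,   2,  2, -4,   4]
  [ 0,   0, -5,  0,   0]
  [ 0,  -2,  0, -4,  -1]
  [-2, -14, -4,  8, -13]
x^5 + 23*x^4 + 211*x^3 + 965*x^2 + 2200*x + 2000

Expanding det(x·I − A) (e.g. by cofactor expansion or by noting that A is similar to its Jordan form J, which has the same characteristic polynomial as A) gives
  χ_A(x) = x^5 + 23*x^4 + 211*x^3 + 965*x^2 + 2200*x + 2000
which factors as (x + 4)^2*(x + 5)^3. The eigenvalues (with algebraic multiplicities) are λ = -5 with multiplicity 3, λ = -4 with multiplicity 2.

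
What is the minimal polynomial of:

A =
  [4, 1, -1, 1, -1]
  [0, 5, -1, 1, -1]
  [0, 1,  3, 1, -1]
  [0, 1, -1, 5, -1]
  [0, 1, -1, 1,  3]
x^2 - 8*x + 16

The characteristic polynomial is χ_A(x) = (x - 4)^5, so the eigenvalues are known. The minimal polynomial is
  m_A(x) = Π_λ (x − λ)^{k_λ}
where k_λ is the size of the *largest* Jordan block for λ (equivalently, the smallest k with (A − λI)^k v = 0 for every generalised eigenvector v of λ).

  λ = 4: largest Jordan block has size 2, contributing (x − 4)^2

So m_A(x) = (x - 4)^2 = x^2 - 8*x + 16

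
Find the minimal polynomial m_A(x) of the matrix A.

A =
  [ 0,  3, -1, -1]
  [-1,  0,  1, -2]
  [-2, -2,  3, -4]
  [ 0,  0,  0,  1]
x^3 - 3*x^2 + 3*x - 1

The characteristic polynomial is χ_A(x) = (x - 1)^4, so the eigenvalues are known. The minimal polynomial is
  m_A(x) = Π_λ (x − λ)^{k_λ}
where k_λ is the size of the *largest* Jordan block for λ (equivalently, the smallest k with (A − λI)^k v = 0 for every generalised eigenvector v of λ).

  λ = 1: largest Jordan block has size 3, contributing (x − 1)^3

So m_A(x) = (x - 1)^3 = x^3 - 3*x^2 + 3*x - 1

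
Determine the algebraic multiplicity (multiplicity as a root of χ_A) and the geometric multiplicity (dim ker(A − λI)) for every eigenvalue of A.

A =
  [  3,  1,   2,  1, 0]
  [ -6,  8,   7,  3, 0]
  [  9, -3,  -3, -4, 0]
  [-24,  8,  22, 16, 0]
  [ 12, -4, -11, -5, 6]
λ = 6: alg = 5, geom = 3

Step 1 — factor the characteristic polynomial to read off the algebraic multiplicities:
  χ_A(x) = (x - 6)^5

Step 2 — compute geometric multiplicities via the rank-nullity identity g(λ) = n − rank(A − λI):
  rank(A − (6)·I) = 2, so dim ker(A − (6)·I) = n − 2 = 3

Summary:
  λ = 6: algebraic multiplicity = 5, geometric multiplicity = 3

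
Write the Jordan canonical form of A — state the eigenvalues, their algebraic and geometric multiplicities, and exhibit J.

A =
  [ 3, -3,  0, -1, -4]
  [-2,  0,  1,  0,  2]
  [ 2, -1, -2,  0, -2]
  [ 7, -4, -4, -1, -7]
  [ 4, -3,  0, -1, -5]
J_3(-1) ⊕ J_2(-1)

The characteristic polynomial is
  det(x·I − A) = x^5 + 5*x^4 + 10*x^3 + 10*x^2 + 5*x + 1 = (x + 1)^5

Eigenvalues and multiplicities (the geometric multiplicity of λ is n − rank(A − λI), which equals the number of Jordan blocks for λ):
  λ = -1: algebraic multiplicity = 5, geometric multiplicity = 2

Determining the block sizes for each eigenvalue:
  λ = -1: with am = 5 and gm = 2, the partition is not yet determined (e.g. several partitions of 5 into 2 parts exist). Let N = A − (-1)·I. Computing rank(N^1) = 3, rank(N^2) = 1, rank(N^3) = 0; the number of blocks of size ≥ j is rank(N^{j−1}) − rank(N^j), giving [2, 2, 1]. So we have 1 block(s) of size 3, 1 block(s) of size 2 → block sizes [3, 2]

Assembling the blocks gives a Jordan form
J =
  [-1,  1,  0,  0,  0]
  [ 0, -1,  1,  0,  0]
  [ 0,  0, -1,  0,  0]
  [ 0,  0,  0, -1,  1]
  [ 0,  0,  0,  0, -1]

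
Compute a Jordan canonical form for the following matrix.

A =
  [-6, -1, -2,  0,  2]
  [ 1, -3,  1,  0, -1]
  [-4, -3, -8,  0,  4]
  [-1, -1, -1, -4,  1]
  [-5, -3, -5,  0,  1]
J_3(-4) ⊕ J_1(-4) ⊕ J_1(-4)

The characteristic polynomial is
  det(x·I − A) = x^5 + 20*x^4 + 160*x^3 + 640*x^2 + 1280*x + 1024 = (x + 4)^5

Eigenvalues and multiplicities (the geometric multiplicity of λ is n − rank(A − λI), which equals the number of Jordan blocks for λ):
  λ = -4: algebraic multiplicity = 5, geometric multiplicity = 3

Determining the block sizes for each eigenvalue:
  λ = -4: with am = 5 and gm = 3, the partition is not yet determined (e.g. several partitions of 5 into 3 parts exist). Let N = A − (-4)·I. Computing rank(N^1) = 2, rank(N^2) = 1, rank(N^3) = 0; the number of blocks of size ≥ j is rank(N^{j−1}) − rank(N^j), giving [3, 1, 1]. So we have 1 block(s) of size 3, 2 block(s) of size 1 → block sizes [3, 1, 1]

Assembling the blocks gives a Jordan form
J =
  [-4,  1,  0,  0,  0]
  [ 0, -4,  1,  0,  0]
  [ 0,  0, -4,  0,  0]
  [ 0,  0,  0, -4,  0]
  [ 0,  0,  0,  0, -4]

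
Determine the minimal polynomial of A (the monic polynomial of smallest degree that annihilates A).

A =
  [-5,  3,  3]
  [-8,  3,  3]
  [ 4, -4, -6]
x^3 + 8*x^2 + 21*x + 18

The characteristic polynomial is χ_A(x) = (x + 2)*(x + 3)^2, so the eigenvalues are known. The minimal polynomial is
  m_A(x) = Π_λ (x − λ)^{k_λ}
where k_λ is the size of the *largest* Jordan block for λ (equivalently, the smallest k with (A − λI)^k v = 0 for every generalised eigenvector v of λ).

  λ = -3: largest Jordan block has size 2, contributing (x + 3)^2
  λ = -2: largest Jordan block has size 1, contributing (x + 2)

So m_A(x) = (x + 2)*(x + 3)^2 = x^3 + 8*x^2 + 21*x + 18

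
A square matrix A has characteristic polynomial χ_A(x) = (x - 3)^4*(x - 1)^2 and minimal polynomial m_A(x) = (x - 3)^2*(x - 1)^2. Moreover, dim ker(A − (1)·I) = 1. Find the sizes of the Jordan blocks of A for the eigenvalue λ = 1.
Block sizes for λ = 1: [2]

Step 1 — from the characteristic polynomial, algebraic multiplicity of λ = 1 is 2. From dim ker(A − (1)·I) = 1, there are exactly 1 Jordan blocks for λ = 1.
Step 2 — from the minimal polynomial, the factor (x − 1)^2 tells us the largest block for λ = 1 has size 2.
Step 3 — with total size 2, 1 blocks, and largest block 2, the block sizes (in nonincreasing order) are [2].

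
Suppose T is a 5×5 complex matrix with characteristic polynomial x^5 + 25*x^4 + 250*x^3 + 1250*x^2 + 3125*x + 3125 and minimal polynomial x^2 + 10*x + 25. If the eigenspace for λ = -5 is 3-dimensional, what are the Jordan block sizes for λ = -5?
Block sizes for λ = -5: [2, 2, 1]

Step 1 — from the characteristic polynomial, algebraic multiplicity of λ = -5 is 5. From dim ker(T − (-5)·I) = 3, there are exactly 3 Jordan blocks for λ = -5.
Step 2 — from the minimal polynomial, the factor (x + 5)^2 tells us the largest block for λ = -5 has size 2.
Step 3 — with total size 5, 3 blocks, and largest block 2, the block sizes (in nonincreasing order) are [2, 2, 1].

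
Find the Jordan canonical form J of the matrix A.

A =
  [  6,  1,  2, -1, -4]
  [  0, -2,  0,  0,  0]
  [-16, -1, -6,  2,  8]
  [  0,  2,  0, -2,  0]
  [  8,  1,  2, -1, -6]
J_2(-2) ⊕ J_2(-2) ⊕ J_1(-2)

The characteristic polynomial is
  det(x·I − A) = x^5 + 10*x^4 + 40*x^3 + 80*x^2 + 80*x + 32 = (x + 2)^5

Eigenvalues and multiplicities (the geometric multiplicity of λ is n − rank(A − λI), which equals the number of Jordan blocks for λ):
  λ = -2: algebraic multiplicity = 5, geometric multiplicity = 3

Determining the block sizes for each eigenvalue:
  λ = -2: with am = 5 and gm = 3, the partition is not yet determined (e.g. several partitions of 5 into 3 parts exist). Let N = A − (-2)·I. Computing rank(N^1) = 2, rank(N^2) = 0; the number of blocks of size ≥ j is rank(N^{j−1}) − rank(N^j), giving [3, 2]. So we have 2 block(s) of size 2, 1 block(s) of size 1 → block sizes [2, 2, 1]

Assembling the blocks gives a Jordan form
J =
  [-2,  1,  0,  0,  0]
  [ 0, -2,  0,  0,  0]
  [ 0,  0, -2,  1,  0]
  [ 0,  0,  0, -2,  0]
  [ 0,  0,  0,  0, -2]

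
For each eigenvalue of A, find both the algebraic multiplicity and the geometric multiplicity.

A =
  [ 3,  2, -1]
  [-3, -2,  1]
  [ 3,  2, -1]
λ = 0: alg = 3, geom = 2

Step 1 — factor the characteristic polynomial to read off the algebraic multiplicities:
  χ_A(x) = x^3

Step 2 — compute geometric multiplicities via the rank-nullity identity g(λ) = n − rank(A − λI):
  rank(A − (0)·I) = 1, so dim ker(A − (0)·I) = n − 1 = 2

Summary:
  λ = 0: algebraic multiplicity = 3, geometric multiplicity = 2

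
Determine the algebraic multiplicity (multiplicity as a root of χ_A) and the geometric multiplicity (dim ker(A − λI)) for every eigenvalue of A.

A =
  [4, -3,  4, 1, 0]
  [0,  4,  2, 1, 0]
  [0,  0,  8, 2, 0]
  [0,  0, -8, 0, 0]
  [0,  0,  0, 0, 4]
λ = 4: alg = 5, geom = 3

Step 1 — factor the characteristic polynomial to read off the algebraic multiplicities:
  χ_A(x) = (x - 4)^5

Step 2 — compute geometric multiplicities via the rank-nullity identity g(λ) = n − rank(A − λI):
  rank(A − (4)·I) = 2, so dim ker(A − (4)·I) = n − 2 = 3

Summary:
  λ = 4: algebraic multiplicity = 5, geometric multiplicity = 3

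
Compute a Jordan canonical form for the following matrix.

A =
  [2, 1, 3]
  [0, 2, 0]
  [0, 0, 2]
J_2(2) ⊕ J_1(2)

The characteristic polynomial is
  det(x·I − A) = x^3 - 6*x^2 + 12*x - 8 = (x - 2)^3

Eigenvalues and multiplicities (the geometric multiplicity of λ is n − rank(A − λI), which equals the number of Jordan blocks for λ):
  λ = 2: algebraic multiplicity = 3, geometric multiplicity = 2

Determining the block sizes for each eigenvalue:
  λ = 2: 2 blocks summing to 3 forces exactly one block of size 2 and the rest size 1 → block sizes [2, 1]

Assembling the blocks gives a Jordan form
J =
  [2, 1, 0]
  [0, 2, 0]
  [0, 0, 2]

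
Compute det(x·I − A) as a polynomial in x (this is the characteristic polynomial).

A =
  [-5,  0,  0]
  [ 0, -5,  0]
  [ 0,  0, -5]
x^3 + 15*x^2 + 75*x + 125

Expanding det(x·I − A) (e.g. by cofactor expansion or by noting that A is similar to its Jordan form J, which has the same characteristic polynomial as A) gives
  χ_A(x) = x^3 + 15*x^2 + 75*x + 125
which factors as (x + 5)^3. The eigenvalues (with algebraic multiplicities) are λ = -5 with multiplicity 3.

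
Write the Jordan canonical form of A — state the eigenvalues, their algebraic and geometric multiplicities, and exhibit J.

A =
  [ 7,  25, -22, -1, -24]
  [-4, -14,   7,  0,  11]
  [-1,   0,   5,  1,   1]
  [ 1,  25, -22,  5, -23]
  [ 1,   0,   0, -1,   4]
J_2(-4) ⊕ J_2(5) ⊕ J_1(5)

The characteristic polynomial is
  det(x·I − A) = x^5 - 7*x^4 - 29*x^3 + 235*x^2 + 200*x - 2000 = (x - 5)^3*(x + 4)^2

Eigenvalues and multiplicities (the geometric multiplicity of λ is n − rank(A − λI), which equals the number of Jordan blocks for λ):
  λ = -4: algebraic multiplicity = 2, geometric multiplicity = 1
  λ = 5: algebraic multiplicity = 3, geometric multiplicity = 2

Determining the block sizes for each eigenvalue:
  λ = -4: one block (gm = 1), so the single block has size am = 2 → block sizes [2]
  λ = 5: 2 blocks summing to 3 forces exactly one block of size 2 and the rest size 1 → block sizes [2, 1]

Assembling the blocks gives a Jordan form
J =
  [-4,  1, 0, 0, 0]
  [ 0, -4, 0, 0, 0]
  [ 0,  0, 5, 1, 0]
  [ 0,  0, 0, 5, 0]
  [ 0,  0, 0, 0, 5]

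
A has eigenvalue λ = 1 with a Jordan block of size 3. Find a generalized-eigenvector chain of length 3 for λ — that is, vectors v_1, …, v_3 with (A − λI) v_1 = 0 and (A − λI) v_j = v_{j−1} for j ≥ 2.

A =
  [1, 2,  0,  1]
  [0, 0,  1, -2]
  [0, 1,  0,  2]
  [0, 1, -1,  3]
A Jordan chain for λ = 1 of length 3:
v_1 = (-1, 0, 0, 0)ᵀ
v_2 = (2, -1, 1, 1)ᵀ
v_3 = (0, 1, 0, 0)ᵀ

Let N = A − (1)·I. We want v_3 with N^3 v_3 = 0 but N^2 v_3 ≠ 0; then v_{j-1} := N · v_j for j = 3, …, 2.

Pick v_3 = (0, 1, 0, 0)ᵀ.
Then v_2 = N · v_3 = (2, -1, 1, 1)ᵀ.
Then v_1 = N · v_2 = (-1, 0, 0, 0)ᵀ.

Sanity check: (A − (1)·I) v_1 = (0, 0, 0, 0)ᵀ = 0. ✓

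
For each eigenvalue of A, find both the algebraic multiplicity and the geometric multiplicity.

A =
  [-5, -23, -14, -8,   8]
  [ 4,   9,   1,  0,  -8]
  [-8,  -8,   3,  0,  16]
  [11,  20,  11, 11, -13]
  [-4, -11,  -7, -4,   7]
λ = 5: alg = 5, geom = 2

Step 1 — factor the characteristic polynomial to read off the algebraic multiplicities:
  χ_A(x) = (x - 5)^5

Step 2 — compute geometric multiplicities via the rank-nullity identity g(λ) = n − rank(A − λI):
  rank(A − (5)·I) = 3, so dim ker(A − (5)·I) = n − 3 = 2

Summary:
  λ = 5: algebraic multiplicity = 5, geometric multiplicity = 2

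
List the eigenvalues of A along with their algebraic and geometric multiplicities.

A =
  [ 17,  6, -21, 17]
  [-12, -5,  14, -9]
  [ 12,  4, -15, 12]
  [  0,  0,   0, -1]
λ = -1: alg = 4, geom = 2

Step 1 — factor the characteristic polynomial to read off the algebraic multiplicities:
  χ_A(x) = (x + 1)^4

Step 2 — compute geometric multiplicities via the rank-nullity identity g(λ) = n − rank(A − λI):
  rank(A − (-1)·I) = 2, so dim ker(A − (-1)·I) = n − 2 = 2

Summary:
  λ = -1: algebraic multiplicity = 4, geometric multiplicity = 2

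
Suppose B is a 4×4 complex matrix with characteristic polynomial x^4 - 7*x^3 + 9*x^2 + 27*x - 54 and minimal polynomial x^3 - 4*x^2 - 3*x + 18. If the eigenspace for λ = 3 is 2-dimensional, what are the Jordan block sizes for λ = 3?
Block sizes for λ = 3: [2, 1]

Step 1 — from the characteristic polynomial, algebraic multiplicity of λ = 3 is 3. From dim ker(B − (3)·I) = 2, there are exactly 2 Jordan blocks for λ = 3.
Step 2 — from the minimal polynomial, the factor (x − 3)^2 tells us the largest block for λ = 3 has size 2.
Step 3 — with total size 3, 2 blocks, and largest block 2, the block sizes (in nonincreasing order) are [2, 1].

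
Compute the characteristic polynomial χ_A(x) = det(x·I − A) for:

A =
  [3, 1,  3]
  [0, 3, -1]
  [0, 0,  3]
x^3 - 9*x^2 + 27*x - 27

Expanding det(x·I − A) (e.g. by cofactor expansion or by noting that A is similar to its Jordan form J, which has the same characteristic polynomial as A) gives
  χ_A(x) = x^3 - 9*x^2 + 27*x - 27
which factors as (x - 3)^3. The eigenvalues (with algebraic multiplicities) are λ = 3 with multiplicity 3.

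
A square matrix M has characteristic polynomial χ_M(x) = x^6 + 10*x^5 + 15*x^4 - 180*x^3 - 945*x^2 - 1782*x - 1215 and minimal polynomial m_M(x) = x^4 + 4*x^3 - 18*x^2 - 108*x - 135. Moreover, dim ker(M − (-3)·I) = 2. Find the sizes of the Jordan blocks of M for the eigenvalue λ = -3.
Block sizes for λ = -3: [3, 2]

Step 1 — from the characteristic polynomial, algebraic multiplicity of λ = -3 is 5. From dim ker(M − (-3)·I) = 2, there are exactly 2 Jordan blocks for λ = -3.
Step 2 — from the minimal polynomial, the factor (x + 3)^3 tells us the largest block for λ = -3 has size 3.
Step 3 — with total size 5, 2 blocks, and largest block 3, the block sizes (in nonincreasing order) are [3, 2].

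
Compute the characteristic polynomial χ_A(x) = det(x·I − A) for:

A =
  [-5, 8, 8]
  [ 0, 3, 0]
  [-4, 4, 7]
x^3 - 5*x^2 + 3*x + 9

Expanding det(x·I − A) (e.g. by cofactor expansion or by noting that A is similar to its Jordan form J, which has the same characteristic polynomial as A) gives
  χ_A(x) = x^3 - 5*x^2 + 3*x + 9
which factors as (x - 3)^2*(x + 1). The eigenvalues (with algebraic multiplicities) are λ = -1 with multiplicity 1, λ = 3 with multiplicity 2.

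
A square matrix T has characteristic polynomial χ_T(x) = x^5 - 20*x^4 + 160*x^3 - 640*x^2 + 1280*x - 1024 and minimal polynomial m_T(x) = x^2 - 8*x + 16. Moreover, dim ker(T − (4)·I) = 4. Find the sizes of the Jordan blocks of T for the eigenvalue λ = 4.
Block sizes for λ = 4: [2, 1, 1, 1]

Step 1 — from the characteristic polynomial, algebraic multiplicity of λ = 4 is 5. From dim ker(T − (4)·I) = 4, there are exactly 4 Jordan blocks for λ = 4.
Step 2 — from the minimal polynomial, the factor (x − 4)^2 tells us the largest block for λ = 4 has size 2.
Step 3 — with total size 5, 4 blocks, and largest block 2, the block sizes (in nonincreasing order) are [2, 1, 1, 1].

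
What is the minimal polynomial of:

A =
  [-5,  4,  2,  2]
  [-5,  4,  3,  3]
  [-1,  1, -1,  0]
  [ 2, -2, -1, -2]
x^3 + 3*x^2 + 3*x + 1

The characteristic polynomial is χ_A(x) = (x + 1)^4, so the eigenvalues are known. The minimal polynomial is
  m_A(x) = Π_λ (x − λ)^{k_λ}
where k_λ is the size of the *largest* Jordan block for λ (equivalently, the smallest k with (A − λI)^k v = 0 for every generalised eigenvector v of λ).

  λ = -1: largest Jordan block has size 3, contributing (x + 1)^3

So m_A(x) = (x + 1)^3 = x^3 + 3*x^2 + 3*x + 1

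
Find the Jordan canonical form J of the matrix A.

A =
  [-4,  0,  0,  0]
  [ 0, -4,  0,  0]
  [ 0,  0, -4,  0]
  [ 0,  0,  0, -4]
J_1(-4) ⊕ J_1(-4) ⊕ J_1(-4) ⊕ J_1(-4)

The characteristic polynomial is
  det(x·I − A) = x^4 + 16*x^3 + 96*x^2 + 256*x + 256 = (x + 4)^4

Eigenvalues and multiplicities (the geometric multiplicity of λ is n − rank(A − λI), which equals the number of Jordan blocks for λ):
  λ = -4: algebraic multiplicity = 4, geometric multiplicity = 4

Determining the block sizes for each eigenvalue:
  λ = -4: gm = am = 4, so every block has size 1 → block sizes [1, 1, 1, 1]

Assembling the blocks gives a Jordan form
J =
  [-4,  0,  0,  0]
  [ 0, -4,  0,  0]
  [ 0,  0, -4,  0]
  [ 0,  0,  0, -4]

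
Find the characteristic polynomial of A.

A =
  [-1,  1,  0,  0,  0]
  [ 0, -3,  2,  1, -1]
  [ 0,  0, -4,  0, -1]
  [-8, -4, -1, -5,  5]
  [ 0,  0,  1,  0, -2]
x^5 + 15*x^4 + 90*x^3 + 270*x^2 + 405*x + 243

Expanding det(x·I − A) (e.g. by cofactor expansion or by noting that A is similar to its Jordan form J, which has the same characteristic polynomial as A) gives
  χ_A(x) = x^5 + 15*x^4 + 90*x^3 + 270*x^2 + 405*x + 243
which factors as (x + 3)^5. The eigenvalues (with algebraic multiplicities) are λ = -3 with multiplicity 5.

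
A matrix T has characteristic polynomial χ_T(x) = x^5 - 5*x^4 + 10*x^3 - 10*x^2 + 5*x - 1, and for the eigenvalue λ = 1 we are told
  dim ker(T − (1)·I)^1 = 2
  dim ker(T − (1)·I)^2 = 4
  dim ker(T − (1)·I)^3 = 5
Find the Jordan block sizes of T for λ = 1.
Block sizes for λ = 1: [3, 2]

From the dimensions of kernels of powers, the number of Jordan blocks of size at least j is d_j − d_{j−1} where d_j = dim ker(N^j) (with d_0 = 0). Computing the differences gives [2, 2, 1].
The number of blocks of size exactly k is (#blocks of size ≥ k) − (#blocks of size ≥ k + 1), so the partition is: 1 block(s) of size 2, 1 block(s) of size 3.
In nonincreasing order the block sizes are [3, 2].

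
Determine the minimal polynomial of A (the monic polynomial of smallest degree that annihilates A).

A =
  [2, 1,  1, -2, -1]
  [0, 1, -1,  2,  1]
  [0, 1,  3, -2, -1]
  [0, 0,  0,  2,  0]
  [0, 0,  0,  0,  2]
x^2 - 4*x + 4

The characteristic polynomial is χ_A(x) = (x - 2)^5, so the eigenvalues are known. The minimal polynomial is
  m_A(x) = Π_λ (x − λ)^{k_λ}
where k_λ is the size of the *largest* Jordan block for λ (equivalently, the smallest k with (A − λI)^k v = 0 for every generalised eigenvector v of λ).

  λ = 2: largest Jordan block has size 2, contributing (x − 2)^2

So m_A(x) = (x - 2)^2 = x^2 - 4*x + 4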